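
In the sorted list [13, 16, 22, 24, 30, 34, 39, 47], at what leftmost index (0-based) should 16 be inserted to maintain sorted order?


List is sorted: [13, 16, 22, 24, 30, 34, 39, 47]
We need the leftmost position where 16 can be inserted, i.e. the first index whose element is >= 16 (or the end of the list if none is).
Binary search with low=0, high=8 (0-based indices):
  low=0, high=8, mid=4: a[4]=30 >= 16, so high = 4
  low=0, high=4, mid=2: a[2]=22 >= 16, so high = 2
  low=0, high=2, mid=1: a[1]=16 >= 16, so high = 1
  low=0, high=1, mid=0: a[0]=13 < 16, so low = 1
Now low = high = 1, so the insertion index is 1.
Final answer: 1


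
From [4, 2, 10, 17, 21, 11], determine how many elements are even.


Check each element:
  4 is even
  2 is even
  10 is even
  17 is odd
  21 is odd
  11 is odd
Evens: [4, 2, 10]
Count of evens = 3
Final answer: 3


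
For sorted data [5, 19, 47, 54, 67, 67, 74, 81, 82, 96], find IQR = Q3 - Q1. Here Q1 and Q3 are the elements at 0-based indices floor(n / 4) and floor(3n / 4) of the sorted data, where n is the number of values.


The data has n = 10 elements.
Q1 index = floor(10 / 4) = floor(2.5) = 2; Q3 index = floor(3 * 10 / 4) = floor(7.5) = 7
Q1 = element at index 2 = 47
Q3 = element at index 7 = 81
IQR = 81 - 47 = 34
Final answer: 34


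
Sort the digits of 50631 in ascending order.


The number 50631 has digits: 5, 0, 6, 3, 1
Sorted: 0, 1, 3, 5, 6
Joining the sorted digits gives the result.
Final answer: 01356


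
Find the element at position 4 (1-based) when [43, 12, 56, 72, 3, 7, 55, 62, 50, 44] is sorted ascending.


Sort ascending: [3, 7, 12, 43, 44, 50, 55, 56, 62, 72]
The 4th element (1-indexed) is at index 3.
Value = 43
Final answer: 43


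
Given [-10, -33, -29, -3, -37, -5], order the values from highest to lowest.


Original list: [-10, -33, -29, -3, -37, -5]
Repeatedly take the largest remaining element:
  Remaining [-10, -33, -29, -3, -37, -5] -> largest is -3
  Remaining [-10, -33, -29, -37, -5] -> largest is -5
  Remaining [-10, -33, -29, -37] -> largest is -10
  Remaining [-33, -29, -37] -> largest is -29
  Remaining [-33, -37] -> largest is -33
  Remaining [-37] -> largest is -37
Collecting the picks in order gives the descending list.
Final answer: [-3, -5, -10, -29, -33, -37]


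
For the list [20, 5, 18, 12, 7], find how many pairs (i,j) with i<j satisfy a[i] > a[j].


For each element, count the later elements that are smaller than it:
  20 (index 0): smaller elements after it = [5, 18, 12, 7] -> 4
  5 (index 1): smaller elements after it = [] -> 0
  18 (index 2): smaller elements after it = [12, 7] -> 2
  12 (index 3): smaller elements after it = [7] -> 1
Total inversions = 4 + 0 + 2 + 1 = 7
Final answer: 7


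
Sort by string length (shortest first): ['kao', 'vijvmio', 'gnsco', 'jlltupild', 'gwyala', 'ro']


Compute lengths:
  'kao' has length 3
  'vijvmio' has length 7
  'gnsco' has length 5
  'jlltupild' has length 9
  'gwyala' has length 6
  'ro' has length 2
Lengths in increasing order: 2 < 3 < 5 < 6 < 7 < 9
Listing the words in that order gives the answer.
Final answer: ['ro', 'kao', 'gnsco', 'gwyala', 'vijvmio', 'jlltupild']


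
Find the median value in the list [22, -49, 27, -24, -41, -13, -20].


First, sort the list: [-49, -41, -24, -20, -13, 22, 27]
The list has 7 elements (odd count).
The middle index is 3 (0-based), and the element there is -20.
Final answer: -20


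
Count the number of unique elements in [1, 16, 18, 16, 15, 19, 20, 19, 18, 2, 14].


List all unique values:
Distinct values: [1, 2, 14, 15, 16, 18, 19, 20]
Count = 8
Final answer: 8


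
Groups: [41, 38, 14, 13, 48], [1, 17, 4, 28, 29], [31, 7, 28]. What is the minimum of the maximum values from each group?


Find max of each group:
  Group 1: [41, 38, 14, 13, 48] -> max = 48
  Group 2: [1, 17, 4, 28, 29] -> max = 29
  Group 3: [31, 7, 28] -> max = 31
Maxes: [48, 29, 31]
Minimum of maxes = 29
Final answer: 29


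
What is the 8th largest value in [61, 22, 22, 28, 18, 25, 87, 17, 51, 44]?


Sort descending: [87, 61, 51, 44, 28, 25, 22, 22, 18, 17]
The 8th element (1-indexed) is at index 7.
Value = 22
Final answer: 22


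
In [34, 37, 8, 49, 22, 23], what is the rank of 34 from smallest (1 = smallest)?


Sort ascending: [8, 22, 23, 34, 37, 49]
Find 34 in the sorted list.
34 is at position 4 (1-indexed).
Final answer: 4


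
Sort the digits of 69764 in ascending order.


The number 69764 has digits: 6, 9, 7, 6, 4
Sorted: 4, 6, 6, 7, 9
Joining the sorted digits gives the result.
Final answer: 46679


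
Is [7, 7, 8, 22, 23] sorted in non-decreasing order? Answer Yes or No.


Check consecutive pairs:
  7 <= 7? True
  7 <= 8? True
  8 <= 22? True
  22 <= 23? True
Every consecutive pair is in order, so the list is non-decreasing.
Final answer: Yes


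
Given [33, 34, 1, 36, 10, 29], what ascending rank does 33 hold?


Sort ascending: [1, 10, 29, 33, 34, 36]
Find 33 in the sorted list.
33 is at position 4 (1-indexed).
Final answer: 4


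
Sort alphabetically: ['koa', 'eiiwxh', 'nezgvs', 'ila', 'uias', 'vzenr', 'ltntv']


Compare strings character by character (the first differing letter decides):
  'eiiwxh' < 'ila' since 'e' < 'i' at position 1
  'ila' < 'koa' since 'i' < 'k' at position 1
  'koa' < 'ltntv' since 'k' < 'l' at position 1
  'ltntv' < 'nezgvs' since 'l' < 'n' at position 1
  'nezgvs' < 'uias' since 'n' < 'u' at position 1
  'uias' < 'vzenr' since 'u' < 'v' at position 1
Chaining these comparisons gives the alphabetical order.
Final answer: ['eiiwxh', 'ila', 'koa', 'ltntv', 'nezgvs', 'uias', 'vzenr']


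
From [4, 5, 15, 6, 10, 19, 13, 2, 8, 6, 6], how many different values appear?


List all unique values:
Distinct values: [2, 4, 5, 6, 8, 10, 13, 15, 19]
Count = 9
Final answer: 9


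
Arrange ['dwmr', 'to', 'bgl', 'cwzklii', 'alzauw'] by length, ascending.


Compute lengths:
  'dwmr' has length 4
  'to' has length 2
  'bgl' has length 3
  'cwzklii' has length 7
  'alzauw' has length 6
Lengths in increasing order: 2 < 3 < 4 < 6 < 7
Listing the words in that order gives the answer.
Final answer: ['to', 'bgl', 'dwmr', 'alzauw', 'cwzklii']


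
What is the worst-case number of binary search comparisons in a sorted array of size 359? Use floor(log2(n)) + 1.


Binary search halves the search space each step.
Maximum comparisons = floor(log2(359)) + 1
log2(359) = 8.4878
floor(log2(359)) = 8, so 8 + 1 = 9
Final answer: 9


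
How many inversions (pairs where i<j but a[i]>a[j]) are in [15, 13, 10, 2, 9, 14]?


For each element, count the later elements that are smaller than it:
  15 (index 0): smaller elements after it = [13, 10, 2, 9, 14] -> 5
  13 (index 1): smaller elements after it = [10, 2, 9] -> 3
  10 (index 2): smaller elements after it = [2, 9] -> 2
  2 (index 3): smaller elements after it = [] -> 0
  9 (index 4): smaller elements after it = [] -> 0
Total inversions = 5 + 3 + 2 + 0 + 0 = 10
Final answer: 10


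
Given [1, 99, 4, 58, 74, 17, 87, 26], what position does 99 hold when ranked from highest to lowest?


Sort descending: [99, 87, 74, 58, 26, 17, 4, 1]
Find 99 in the sorted list.
99 is at position 1.
Final answer: 1


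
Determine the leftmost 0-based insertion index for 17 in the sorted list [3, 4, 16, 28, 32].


List is sorted: [3, 4, 16, 28, 32]
We need the leftmost position where 17 can be inserted, i.e. the first index whose element is >= 17 (or the end of the list if none is).
Binary search with low=0, high=5 (0-based indices):
  low=0, high=5, mid=2: a[2]=16 < 17, so low = 3
  low=3, high=5, mid=4: a[4]=32 >= 17, so high = 4
  low=3, high=4, mid=3: a[3]=28 >= 17, so high = 3
Now low = high = 3, so the insertion index is 3.
Final answer: 3


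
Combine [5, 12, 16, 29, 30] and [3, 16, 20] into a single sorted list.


List A: [5, 12, 16, 29, 30]
List B: [3, 16, 20]
Repeatedly compare the front elements and take the smaller:
  5 vs 3 -> take 3
  5 vs 16 -> take 5
  12 vs 16 -> take 12
  16 vs 16 -> take 16
  29 vs 16 -> take 16
  29 vs 20 -> take 20
  B is exhausted; append the rest of A: [29, 30]
Final answer: [3, 5, 12, 16, 16, 20, 29, 30]


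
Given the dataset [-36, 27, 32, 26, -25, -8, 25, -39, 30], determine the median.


First, sort the list: [-39, -36, -25, -8, 25, 26, 27, 30, 32]
The list has 9 elements (odd count).
The middle index is 4 (0-based), and the element there is 25.
Final answer: 25


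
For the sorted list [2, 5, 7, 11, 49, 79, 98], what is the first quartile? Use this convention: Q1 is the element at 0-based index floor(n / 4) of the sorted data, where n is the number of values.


The list has n = 7 elements.
Q1 index = floor(7 / 4) = floor(1.75) = 1
Counting from index 0 in the sorted data, the element at index 1 is 5.
Final answer: 5


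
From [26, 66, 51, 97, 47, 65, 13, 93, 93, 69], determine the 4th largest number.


Sort descending: [97, 93, 93, 69, 66, 65, 51, 47, 26, 13]
The 4th element (1-indexed) is at index 3.
Value = 69
Final answer: 69


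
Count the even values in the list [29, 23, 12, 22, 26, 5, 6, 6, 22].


Check each element:
  29 is odd
  23 is odd
  12 is even
  22 is even
  26 is even
  5 is odd
  6 is even
  6 is even
  22 is even
Evens: [12, 22, 26, 6, 6, 22]
Count of evens = 6
Final answer: 6


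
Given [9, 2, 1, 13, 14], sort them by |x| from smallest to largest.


Compute absolute values:
  |9| = 9
  |2| = 2
  |1| = 1
  |13| = 13
  |14| = 14
Absolute values in increasing order: 1 < 2 < 9 < 13 < 14
Listing the original numbers in that order gives the answer.
Final answer: [1, 2, 9, 13, 14]


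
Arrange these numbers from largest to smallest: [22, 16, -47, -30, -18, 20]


Original list: [22, 16, -47, -30, -18, 20]
Repeatedly take the largest remaining element:
  Remaining [22, 16, -47, -30, -18, 20] -> largest is 22
  Remaining [16, -47, -30, -18, 20] -> largest is 20
  Remaining [16, -47, -30, -18] -> largest is 16
  Remaining [-47, -30, -18] -> largest is -18
  Remaining [-47, -30] -> largest is -30
  Remaining [-47] -> largest is -47
Collecting the picks in order gives the descending list.
Final answer: [22, 20, 16, -18, -30, -47]


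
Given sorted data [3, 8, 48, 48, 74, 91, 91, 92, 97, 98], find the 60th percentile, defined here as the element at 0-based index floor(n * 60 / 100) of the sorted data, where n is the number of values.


The dataset has n = 10 elements.
Index = floor(10 * 60 / 100) = floor(600 / 100) = floor(6) = 6
Counting from index 0 in the sorted data, the element at index 6 is 91.
Final answer: 91


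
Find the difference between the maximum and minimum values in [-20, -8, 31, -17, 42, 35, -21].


Maximum value: 42
Minimum value: -21
Range = 42 - (-21) = 63
Final answer: 63


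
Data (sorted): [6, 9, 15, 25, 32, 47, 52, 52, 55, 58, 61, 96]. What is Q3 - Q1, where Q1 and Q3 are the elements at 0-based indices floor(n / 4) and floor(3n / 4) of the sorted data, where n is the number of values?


The data has n = 12 elements.
Q1 index = floor(12 / 4) = floor(3) = 3; Q3 index = floor(3 * 12 / 4) = floor(9) = 9
Q1 = element at index 3 = 25
Q3 = element at index 9 = 58
IQR = 58 - 25 = 33
Final answer: 33


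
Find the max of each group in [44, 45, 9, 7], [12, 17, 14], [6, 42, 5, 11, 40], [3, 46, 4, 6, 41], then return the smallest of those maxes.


Find max of each group:
  Group 1: [44, 45, 9, 7] -> max = 45
  Group 2: [12, 17, 14] -> max = 17
  Group 3: [6, 42, 5, 11, 40] -> max = 42
  Group 4: [3, 46, 4, 6, 41] -> max = 46
Maxes: [45, 17, 42, 46]
Minimum of maxes = 17
Final answer: 17


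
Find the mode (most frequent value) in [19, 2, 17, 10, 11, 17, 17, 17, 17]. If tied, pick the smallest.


Count the frequency of each value:
  2 appears 1 time(s)
  10 appears 1 time(s)
  11 appears 1 time(s)
  17 appears 5 time(s)
  19 appears 1 time(s)
Maximum frequency is 5.
Only 17 reaches that frequency, so it is the mode.
Final answer: 17


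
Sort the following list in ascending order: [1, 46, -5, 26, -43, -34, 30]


Original list: [1, 46, -5, 26, -43, -34, 30]
Repeatedly take the smallest remaining element:
  Remaining [1, 46, -5, 26, -43, -34, 30] -> smallest is -43
  Remaining [1, 46, -5, 26, -34, 30] -> smallest is -34
  Remaining [1, 46, -5, 26, 30] -> smallest is -5
  Remaining [1, 46, 26, 30] -> smallest is 1
  Remaining [46, 26, 30] -> smallest is 26
  Remaining [46, 30] -> smallest is 30
  Remaining [46] -> smallest is 46
Collecting the picks in order gives the sorted list.
Final answer: [-43, -34, -5, 1, 26, 30, 46]


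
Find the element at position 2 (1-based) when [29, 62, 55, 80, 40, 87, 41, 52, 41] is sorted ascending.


Sort ascending: [29, 40, 41, 41, 52, 55, 62, 80, 87]
The 2nd element (1-indexed) is at index 1.
Value = 40
Final answer: 40


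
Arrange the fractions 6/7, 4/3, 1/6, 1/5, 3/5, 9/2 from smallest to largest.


Convert to decimal for comparison:
  6/7 = 0.8571
  4/3 = 1.3333
  1/6 = 0.1667
  1/5 = 0.2
  3/5 = 0.6
  9/2 = 4.5
Decimals in increasing order: 0.1667 < 0.2 < 0.6 < 0.8571 < 1.3333 < 4.5
Writing each back as its fraction gives the sorted order.
Final answer: 1/6, 1/5, 3/5, 6/7, 4/3, 9/2


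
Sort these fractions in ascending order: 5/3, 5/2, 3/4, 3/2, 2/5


Convert to decimal for comparison:
  5/3 = 1.6667
  5/2 = 2.5
  3/4 = 0.75
  3/2 = 1.5
  2/5 = 0.4
Decimals in increasing order: 0.4 < 0.75 < 1.5 < 1.6667 < 2.5
Writing each back as its fraction gives the sorted order.
Final answer: 2/5, 3/4, 3/2, 5/3, 5/2


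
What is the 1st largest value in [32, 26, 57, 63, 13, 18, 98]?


Sort descending: [98, 63, 57, 32, 26, 18, 13]
The 1st element (1-indexed) is at index 0.
Value = 98
Final answer: 98


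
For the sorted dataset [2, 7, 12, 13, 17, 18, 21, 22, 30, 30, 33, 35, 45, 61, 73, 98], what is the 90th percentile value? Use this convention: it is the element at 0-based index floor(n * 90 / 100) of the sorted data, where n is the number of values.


The dataset has n = 16 elements.
Index = floor(16 * 90 / 100) = floor(1440 / 100) = floor(14.4) = 14
Counting from index 0 in the sorted data, the element at index 14 is 73.
Final answer: 73


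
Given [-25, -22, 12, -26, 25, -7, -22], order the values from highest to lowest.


Original list: [-25, -22, 12, -26, 25, -7, -22]
Repeatedly take the largest remaining element:
  Remaining [-25, -22, 12, -26, 25, -7, -22] -> largest is 25
  Remaining [-25, -22, 12, -26, -7, -22] -> largest is 12
  Remaining [-25, -22, -26, -7, -22] -> largest is -7
  Remaining [-25, -22, -26, -22] -> largest is -22
  Remaining [-25, -26, -22] -> largest is -22
  Remaining [-25, -26] -> largest is -25
  Remaining [-26] -> largest is -26
Collecting the picks in order gives the descending list.
Final answer: [25, 12, -7, -22, -22, -25, -26]


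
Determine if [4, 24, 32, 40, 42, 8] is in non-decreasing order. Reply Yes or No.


Check consecutive pairs:
  4 <= 24? True
  24 <= 32? True
  32 <= 40? True
  40 <= 42? True
  42 <= 8? False
1 consecutive pair(s) are out of order, so the list is not sorted.
Final answer: No


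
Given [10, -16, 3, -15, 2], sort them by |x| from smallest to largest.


Compute absolute values:
  |10| = 10
  |-16| = 16
  |3| = 3
  |-15| = 15
  |2| = 2
Absolute values in increasing order: 2 < 3 < 10 < 15 < 16
Listing the original numbers in that order gives the answer.
Final answer: [2, 3, 10, -15, -16]


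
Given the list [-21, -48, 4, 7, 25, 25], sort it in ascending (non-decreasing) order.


Original list: [-21, -48, 4, 7, 25, 25]
Repeatedly take the smallest remaining element:
  Remaining [-21, -48, 4, 7, 25, 25] -> smallest is -48
  Remaining [-21, 4, 7, 25, 25] -> smallest is -21
  Remaining [4, 7, 25, 25] -> smallest is 4
  Remaining [7, 25, 25] -> smallest is 7
  Remaining [25, 25] -> smallest is 25
  Remaining [25] -> smallest is 25
Collecting the picks in order gives the sorted list.
Final answer: [-48, -21, 4, 7, 25, 25]


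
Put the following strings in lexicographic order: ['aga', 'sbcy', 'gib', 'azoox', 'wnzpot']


Compare strings character by character (the first differing letter decides):
  'aga' < 'azoox' since 'g' < 'z' at position 2
  'azoox' < 'gib' since 'a' < 'g' at position 1
  'gib' < 'sbcy' since 'g' < 's' at position 1
  'sbcy' < 'wnzpot' since 's' < 'w' at position 1
Chaining these comparisons gives the alphabetical order.
Final answer: ['aga', 'azoox', 'gib', 'sbcy', 'wnzpot']


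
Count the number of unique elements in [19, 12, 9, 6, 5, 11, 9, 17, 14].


List all unique values:
Distinct values: [5, 6, 9, 11, 12, 14, 17, 19]
Count = 8
Final answer: 8


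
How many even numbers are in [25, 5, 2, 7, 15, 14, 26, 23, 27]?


Check each element:
  25 is odd
  5 is odd
  2 is even
  7 is odd
  15 is odd
  14 is even
  26 is even
  23 is odd
  27 is odd
Evens: [2, 14, 26]
Count of evens = 3
Final answer: 3


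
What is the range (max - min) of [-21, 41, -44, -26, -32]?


Maximum value: 41
Minimum value: -44
Range = 41 - (-44) = 85
Final answer: 85


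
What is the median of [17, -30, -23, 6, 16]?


First, sort the list: [-30, -23, 6, 16, 17]
The list has 5 elements (odd count).
The middle index is 2 (0-based), and the element there is 6.
Final answer: 6


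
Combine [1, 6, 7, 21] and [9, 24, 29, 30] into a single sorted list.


List A: [1, 6, 7, 21]
List B: [9, 24, 29, 30]
Repeatedly compare the front elements and take the smaller:
  1 vs 9 -> take 1
  6 vs 9 -> take 6
  7 vs 9 -> take 7
  21 vs 9 -> take 9
  21 vs 24 -> take 21
  A is exhausted; append the rest of B: [24, 29, 30]
Final answer: [1, 6, 7, 9, 21, 24, 29, 30]


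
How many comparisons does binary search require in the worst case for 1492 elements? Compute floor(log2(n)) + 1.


Binary search halves the search space each step.
Maximum comparisons = floor(log2(1492)) + 1
log2(1492) = 10.543
floor(log2(1492)) = 10, so 10 + 1 = 11
Final answer: 11


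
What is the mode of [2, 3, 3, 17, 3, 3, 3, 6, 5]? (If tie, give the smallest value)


Count the frequency of each value:
  2 appears 1 time(s)
  3 appears 5 time(s)
  5 appears 1 time(s)
  6 appears 1 time(s)
  17 appears 1 time(s)
Maximum frequency is 5.
Only 3 reaches that frequency, so it is the mode.
Final answer: 3


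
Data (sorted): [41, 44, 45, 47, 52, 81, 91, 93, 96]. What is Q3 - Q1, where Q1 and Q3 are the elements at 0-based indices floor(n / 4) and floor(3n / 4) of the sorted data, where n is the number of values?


The data has n = 9 elements.
Q1 index = floor(9 / 4) = floor(2.25) = 2; Q3 index = floor(3 * 9 / 4) = floor(6.75) = 6
Q1 = element at index 2 = 45
Q3 = element at index 6 = 91
IQR = 91 - 45 = 46
Final answer: 46


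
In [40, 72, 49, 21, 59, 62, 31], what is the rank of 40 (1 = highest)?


Sort descending: [72, 62, 59, 49, 40, 31, 21]
Find 40 in the sorted list.
40 is at position 5.
Final answer: 5


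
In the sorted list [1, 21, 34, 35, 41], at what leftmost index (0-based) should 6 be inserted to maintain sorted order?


List is sorted: [1, 21, 34, 35, 41]
We need the leftmost position where 6 can be inserted, i.e. the first index whose element is >= 6 (or the end of the list if none is).
Binary search with low=0, high=5 (0-based indices):
  low=0, high=5, mid=2: a[2]=34 >= 6, so high = 2
  low=0, high=2, mid=1: a[1]=21 >= 6, so high = 1
  low=0, high=1, mid=0: a[0]=1 < 6, so low = 1
Now low = high = 1, so the insertion index is 1.
Final answer: 1


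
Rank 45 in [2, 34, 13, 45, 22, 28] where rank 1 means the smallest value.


Sort ascending: [2, 13, 22, 28, 34, 45]
Find 45 in the sorted list.
45 is at position 6 (1-indexed).
Final answer: 6


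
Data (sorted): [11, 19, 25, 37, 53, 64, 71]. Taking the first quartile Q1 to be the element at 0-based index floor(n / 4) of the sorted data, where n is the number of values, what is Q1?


The list has n = 7 elements.
Q1 index = floor(7 / 4) = floor(1.75) = 1
Counting from index 0 in the sorted data, the element at index 1 is 19.
Final answer: 19


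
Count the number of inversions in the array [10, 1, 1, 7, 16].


For each element, count the later elements that are smaller than it:
  10 (index 0): smaller elements after it = [1, 1, 7] -> 3
  1 (index 1): smaller elements after it = [] -> 0
  1 (index 2): smaller elements after it = [] -> 0
  7 (index 3): smaller elements after it = [] -> 0
Total inversions = 3 + 0 + 0 + 0 = 3
Final answer: 3


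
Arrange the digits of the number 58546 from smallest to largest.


The number 58546 has digits: 5, 8, 5, 4, 6
Sorted: 4, 5, 5, 6, 8
Joining the sorted digits gives the result.
Final answer: 45568


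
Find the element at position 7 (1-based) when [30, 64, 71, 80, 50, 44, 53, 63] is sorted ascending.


Sort ascending: [30, 44, 50, 53, 63, 64, 71, 80]
The 7th element (1-indexed) is at index 6.
Value = 71
Final answer: 71


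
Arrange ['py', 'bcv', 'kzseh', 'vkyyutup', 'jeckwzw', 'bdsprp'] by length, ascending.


Compute lengths:
  'py' has length 2
  'bcv' has length 3
  'kzseh' has length 5
  'vkyyutup' has length 8
  'jeckwzw' has length 7
  'bdsprp' has length 6
Lengths in increasing order: 2 < 3 < 5 < 6 < 7 < 8
Listing the words in that order gives the answer.
Final answer: ['py', 'bcv', 'kzseh', 'bdsprp', 'jeckwzw', 'vkyyutup']


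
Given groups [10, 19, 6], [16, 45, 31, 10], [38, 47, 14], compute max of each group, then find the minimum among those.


Find max of each group:
  Group 1: [10, 19, 6] -> max = 19
  Group 2: [16, 45, 31, 10] -> max = 45
  Group 3: [38, 47, 14] -> max = 47
Maxes: [19, 45, 47]
Minimum of maxes = 19
Final answer: 19


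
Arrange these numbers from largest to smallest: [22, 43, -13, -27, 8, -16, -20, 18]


Original list: [22, 43, -13, -27, 8, -16, -20, 18]
Repeatedly take the largest remaining element:
  Remaining [22, 43, -13, -27, 8, -16, -20, 18] -> largest is 43
  Remaining [22, -13, -27, 8, -16, -20, 18] -> largest is 22
  Remaining [-13, -27, 8, -16, -20, 18] -> largest is 18
  Remaining [-13, -27, 8, -16, -20] -> largest is 8
  Remaining [-13, -27, -16, -20] -> largest is -13
  Remaining [-27, -16, -20] -> largest is -16
  Remaining [-27, -20] -> largest is -20
  Remaining [-27] -> largest is -27
Collecting the picks in order gives the descending list.
Final answer: [43, 22, 18, 8, -13, -16, -20, -27]


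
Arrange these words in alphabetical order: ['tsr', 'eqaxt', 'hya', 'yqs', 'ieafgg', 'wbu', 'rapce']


Compare strings character by character (the first differing letter decides):
  'eqaxt' < 'hya' since 'e' < 'h' at position 1
  'hya' < 'ieafgg' since 'h' < 'i' at position 1
  'ieafgg' < 'rapce' since 'i' < 'r' at position 1
  'rapce' < 'tsr' since 'r' < 't' at position 1
  'tsr' < 'wbu' since 't' < 'w' at position 1
  'wbu' < 'yqs' since 'w' < 'y' at position 1
Chaining these comparisons gives the alphabetical order.
Final answer: ['eqaxt', 'hya', 'ieafgg', 'rapce', 'tsr', 'wbu', 'yqs']


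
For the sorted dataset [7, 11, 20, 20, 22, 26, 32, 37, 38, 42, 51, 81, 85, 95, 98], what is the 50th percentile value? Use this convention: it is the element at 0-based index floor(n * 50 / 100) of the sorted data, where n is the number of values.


The dataset has n = 15 elements.
Index = floor(15 * 50 / 100) = floor(750 / 100) = floor(7.5) = 7
Counting from index 0 in the sorted data, the element at index 7 is 37.
Final answer: 37


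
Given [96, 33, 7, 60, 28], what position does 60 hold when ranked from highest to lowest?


Sort descending: [96, 60, 33, 28, 7]
Find 60 in the sorted list.
60 is at position 2.
Final answer: 2


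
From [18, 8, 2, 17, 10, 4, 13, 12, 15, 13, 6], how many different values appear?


List all unique values:
Distinct values: [2, 4, 6, 8, 10, 12, 13, 15, 17, 18]
Count = 10
Final answer: 10


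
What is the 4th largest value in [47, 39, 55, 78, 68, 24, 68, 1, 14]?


Sort descending: [78, 68, 68, 55, 47, 39, 24, 14, 1]
The 4th element (1-indexed) is at index 3.
Value = 55
Final answer: 55


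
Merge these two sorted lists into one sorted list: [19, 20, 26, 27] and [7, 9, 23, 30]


List A: [19, 20, 26, 27]
List B: [7, 9, 23, 30]
Repeatedly compare the front elements and take the smaller:
  19 vs 7 -> take 7
  19 vs 9 -> take 9
  19 vs 23 -> take 19
  20 vs 23 -> take 20
  26 vs 23 -> take 23
  26 vs 30 -> take 26
  27 vs 30 -> take 27
  A is exhausted; append the rest of B: [30]
Final answer: [7, 9, 19, 20, 23, 26, 27, 30]


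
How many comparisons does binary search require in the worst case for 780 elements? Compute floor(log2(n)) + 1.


Binary search halves the search space each step.
Maximum comparisons = floor(log2(780)) + 1
log2(780) = 9.6073
floor(log2(780)) = 9, so 9 + 1 = 10
Final answer: 10


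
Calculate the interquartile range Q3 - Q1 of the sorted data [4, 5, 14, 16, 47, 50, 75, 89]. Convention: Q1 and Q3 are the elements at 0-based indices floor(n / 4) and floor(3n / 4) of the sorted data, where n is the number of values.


The data has n = 8 elements.
Q1 index = floor(8 / 4) = floor(2) = 2; Q3 index = floor(3 * 8 / 4) = floor(6) = 6
Q1 = element at index 2 = 14
Q3 = element at index 6 = 75
IQR = 75 - 14 = 61
Final answer: 61


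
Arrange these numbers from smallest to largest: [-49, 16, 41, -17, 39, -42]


Original list: [-49, 16, 41, -17, 39, -42]
Repeatedly take the smallest remaining element:
  Remaining [-49, 16, 41, -17, 39, -42] -> smallest is -49
  Remaining [16, 41, -17, 39, -42] -> smallest is -42
  Remaining [16, 41, -17, 39] -> smallest is -17
  Remaining [16, 41, 39] -> smallest is 16
  Remaining [41, 39] -> smallest is 39
  Remaining [41] -> smallest is 41
Collecting the picks in order gives the sorted list.
Final answer: [-49, -42, -17, 16, 39, 41]


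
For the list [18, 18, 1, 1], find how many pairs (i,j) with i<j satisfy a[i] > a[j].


For each element, count the later elements that are smaller than it:
  18 (index 0): smaller elements after it = [1, 1] -> 2
  18 (index 1): smaller elements after it = [1, 1] -> 2
  1 (index 2): smaller elements after it = [] -> 0
Total inversions = 2 + 2 + 0 = 4
Final answer: 4


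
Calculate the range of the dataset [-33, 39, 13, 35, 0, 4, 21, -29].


Maximum value: 39
Minimum value: -33
Range = 39 - (-33) = 72
Final answer: 72


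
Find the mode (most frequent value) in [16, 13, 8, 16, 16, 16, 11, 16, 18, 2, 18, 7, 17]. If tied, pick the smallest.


Count the frequency of each value:
  2 appears 1 time(s)
  7 appears 1 time(s)
  8 appears 1 time(s)
  11 appears 1 time(s)
  13 appears 1 time(s)
  16 appears 5 time(s)
  17 appears 1 time(s)
  18 appears 2 time(s)
Maximum frequency is 5.
Only 16 reaches that frequency, so it is the mode.
Final answer: 16


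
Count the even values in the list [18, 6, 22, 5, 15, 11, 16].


Check each element:
  18 is even
  6 is even
  22 is even
  5 is odd
  15 is odd
  11 is odd
  16 is even
Evens: [18, 6, 22, 16]
Count of evens = 4
Final answer: 4


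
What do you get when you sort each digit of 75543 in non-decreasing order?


The number 75543 has digits: 7, 5, 5, 4, 3
Sorted: 3, 4, 5, 5, 7
Joining the sorted digits gives the result.
Final answer: 34557


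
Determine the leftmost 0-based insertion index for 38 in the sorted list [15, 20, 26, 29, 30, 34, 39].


List is sorted: [15, 20, 26, 29, 30, 34, 39]
We need the leftmost position where 38 can be inserted, i.e. the first index whose element is >= 38 (or the end of the list if none is).
Binary search with low=0, high=7 (0-based indices):
  low=0, high=7, mid=3: a[3]=29 < 38, so low = 4
  low=4, high=7, mid=5: a[5]=34 < 38, so low = 6
  low=6, high=7, mid=6: a[6]=39 >= 38, so high = 6
Now low = high = 6, so the insertion index is 6.
Final answer: 6


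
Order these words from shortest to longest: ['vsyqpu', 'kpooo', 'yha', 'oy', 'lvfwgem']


Compute lengths:
  'vsyqpu' has length 6
  'kpooo' has length 5
  'yha' has length 3
  'oy' has length 2
  'lvfwgem' has length 7
Lengths in increasing order: 2 < 3 < 5 < 6 < 7
Listing the words in that order gives the answer.
Final answer: ['oy', 'yha', 'kpooo', 'vsyqpu', 'lvfwgem']


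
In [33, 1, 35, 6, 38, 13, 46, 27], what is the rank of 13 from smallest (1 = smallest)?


Sort ascending: [1, 6, 13, 27, 33, 35, 38, 46]
Find 13 in the sorted list.
13 is at position 3 (1-indexed).
Final answer: 3


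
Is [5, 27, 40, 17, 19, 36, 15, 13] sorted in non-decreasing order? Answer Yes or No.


Check consecutive pairs:
  5 <= 27? True
  27 <= 40? True
  40 <= 17? False
  17 <= 19? True
  19 <= 36? True
  36 <= 15? False
  15 <= 13? False
3 consecutive pair(s) are out of order, so the list is not sorted.
Final answer: No


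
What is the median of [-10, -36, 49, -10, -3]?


First, sort the list: [-36, -10, -10, -3, 49]
The list has 5 elements (odd count).
The middle index is 2 (0-based), and the element there is -10.
Final answer: -10


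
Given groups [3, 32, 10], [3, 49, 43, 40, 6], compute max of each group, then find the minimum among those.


Find max of each group:
  Group 1: [3, 32, 10] -> max = 32
  Group 2: [3, 49, 43, 40, 6] -> max = 49
Maxes: [32, 49]
Minimum of maxes = 32
Final answer: 32


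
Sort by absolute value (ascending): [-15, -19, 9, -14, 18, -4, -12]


Compute absolute values:
  |-15| = 15
  |-19| = 19
  |9| = 9
  |-14| = 14
  |18| = 18
  |-4| = 4
  |-12| = 12
Absolute values in increasing order: 4 < 9 < 12 < 14 < 15 < 18 < 19
Listing the original numbers in that order gives the answer.
Final answer: [-4, 9, -12, -14, -15, 18, -19]


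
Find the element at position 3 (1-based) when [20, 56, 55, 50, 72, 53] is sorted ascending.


Sort ascending: [20, 50, 53, 55, 56, 72]
The 3rd element (1-indexed) is at index 2.
Value = 53
Final answer: 53


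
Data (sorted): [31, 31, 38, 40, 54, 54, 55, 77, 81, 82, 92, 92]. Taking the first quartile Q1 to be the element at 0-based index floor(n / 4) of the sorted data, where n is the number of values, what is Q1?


The list has n = 12 elements.
Q1 index = floor(12 / 4) = floor(3) = 3
Counting from index 0 in the sorted data, the element at index 3 is 40.
Final answer: 40


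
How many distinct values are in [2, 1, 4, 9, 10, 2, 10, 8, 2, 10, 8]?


List all unique values:
Distinct values: [1, 2, 4, 8, 9, 10]
Count = 6
Final answer: 6


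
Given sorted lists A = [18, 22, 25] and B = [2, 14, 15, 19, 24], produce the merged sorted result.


List A: [18, 22, 25]
List B: [2, 14, 15, 19, 24]
Repeatedly compare the front elements and take the smaller:
  18 vs 2 -> take 2
  18 vs 14 -> take 14
  18 vs 15 -> take 15
  18 vs 19 -> take 18
  22 vs 19 -> take 19
  22 vs 24 -> take 22
  25 vs 24 -> take 24
  B is exhausted; append the rest of A: [25]
Final answer: [2, 14, 15, 18, 19, 22, 24, 25]


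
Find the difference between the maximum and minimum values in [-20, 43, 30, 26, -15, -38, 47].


Maximum value: 47
Minimum value: -38
Range = 47 - (-38) = 85
Final answer: 85


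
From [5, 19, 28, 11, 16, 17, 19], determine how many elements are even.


Check each element:
  5 is odd
  19 is odd
  28 is even
  11 is odd
  16 is even
  17 is odd
  19 is odd
Evens: [28, 16]
Count of evens = 2
Final answer: 2


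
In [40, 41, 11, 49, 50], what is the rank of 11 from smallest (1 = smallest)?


Sort ascending: [11, 40, 41, 49, 50]
Find 11 in the sorted list.
11 is at position 1 (1-indexed).
Final answer: 1


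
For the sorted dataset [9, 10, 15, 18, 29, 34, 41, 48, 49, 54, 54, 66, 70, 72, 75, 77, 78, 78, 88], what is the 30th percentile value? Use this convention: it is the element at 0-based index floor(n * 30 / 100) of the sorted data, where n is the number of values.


The dataset has n = 19 elements.
Index = floor(19 * 30 / 100) = floor(570 / 100) = floor(5.7) = 5
Counting from index 0 in the sorted data, the element at index 5 is 34.
Final answer: 34


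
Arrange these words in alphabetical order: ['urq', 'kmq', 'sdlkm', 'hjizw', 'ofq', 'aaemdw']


Compare strings character by character (the first differing letter decides):
  'aaemdw' < 'hjizw' since 'a' < 'h' at position 1
  'hjizw' < 'kmq' since 'h' < 'k' at position 1
  'kmq' < 'ofq' since 'k' < 'o' at position 1
  'ofq' < 'sdlkm' since 'o' < 's' at position 1
  'sdlkm' < 'urq' since 's' < 'u' at position 1
Chaining these comparisons gives the alphabetical order.
Final answer: ['aaemdw', 'hjizw', 'kmq', 'ofq', 'sdlkm', 'urq']


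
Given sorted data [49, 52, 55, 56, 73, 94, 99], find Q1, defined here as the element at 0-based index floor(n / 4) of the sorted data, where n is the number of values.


The list has n = 7 elements.
Q1 index = floor(7 / 4) = floor(1.75) = 1
Counting from index 0 in the sorted data, the element at index 1 is 52.
Final answer: 52


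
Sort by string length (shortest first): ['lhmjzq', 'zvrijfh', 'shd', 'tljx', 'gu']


Compute lengths:
  'lhmjzq' has length 6
  'zvrijfh' has length 7
  'shd' has length 3
  'tljx' has length 4
  'gu' has length 2
Lengths in increasing order: 2 < 3 < 4 < 6 < 7
Listing the words in that order gives the answer.
Final answer: ['gu', 'shd', 'tljx', 'lhmjzq', 'zvrijfh']


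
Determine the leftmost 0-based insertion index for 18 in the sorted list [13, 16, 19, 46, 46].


List is sorted: [13, 16, 19, 46, 46]
We need the leftmost position where 18 can be inserted, i.e. the first index whose element is >= 18 (or the end of the list if none is).
Binary search with low=0, high=5 (0-based indices):
  low=0, high=5, mid=2: a[2]=19 >= 18, so high = 2
  low=0, high=2, mid=1: a[1]=16 < 18, so low = 2
Now low = high = 2, so the insertion index is 2.
Final answer: 2


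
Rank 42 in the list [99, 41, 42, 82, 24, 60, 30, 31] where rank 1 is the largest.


Sort descending: [99, 82, 60, 42, 41, 31, 30, 24]
Find 42 in the sorted list.
42 is at position 4.
Final answer: 4


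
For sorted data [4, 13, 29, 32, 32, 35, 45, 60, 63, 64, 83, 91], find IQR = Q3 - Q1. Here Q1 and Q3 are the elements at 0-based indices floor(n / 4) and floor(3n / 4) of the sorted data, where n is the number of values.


The data has n = 12 elements.
Q1 index = floor(12 / 4) = floor(3) = 3; Q3 index = floor(3 * 12 / 4) = floor(9) = 9
Q1 = element at index 3 = 32
Q3 = element at index 9 = 64
IQR = 64 - 32 = 32
Final answer: 32


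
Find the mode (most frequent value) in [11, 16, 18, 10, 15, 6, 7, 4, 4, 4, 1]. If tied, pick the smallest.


Count the frequency of each value:
  1 appears 1 time(s)
  4 appears 3 time(s)
  6 appears 1 time(s)
  7 appears 1 time(s)
  10 appears 1 time(s)
  11 appears 1 time(s)
  15 appears 1 time(s)
  16 appears 1 time(s)
  18 appears 1 time(s)
Maximum frequency is 3.
Only 4 reaches that frequency, so it is the mode.
Final answer: 4


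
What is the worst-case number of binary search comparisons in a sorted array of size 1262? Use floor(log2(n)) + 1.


Binary search halves the search space each step.
Maximum comparisons = floor(log2(1262)) + 1
log2(1262) = 10.3015
floor(log2(1262)) = 10, so 10 + 1 = 11
Final answer: 11


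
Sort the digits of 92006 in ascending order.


The number 92006 has digits: 9, 2, 0, 0, 6
Sorted: 0, 0, 2, 6, 9
Joining the sorted digits gives the result.
Final answer: 00269


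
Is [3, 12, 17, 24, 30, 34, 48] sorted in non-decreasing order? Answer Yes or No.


Check consecutive pairs:
  3 <= 12? True
  12 <= 17? True
  17 <= 24? True
  24 <= 30? True
  30 <= 34? True
  34 <= 48? True
Every consecutive pair is in order, so the list is non-decreasing.
Final answer: Yes


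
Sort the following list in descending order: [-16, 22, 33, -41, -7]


Original list: [-16, 22, 33, -41, -7]
Repeatedly take the largest remaining element:
  Remaining [-16, 22, 33, -41, -7] -> largest is 33
  Remaining [-16, 22, -41, -7] -> largest is 22
  Remaining [-16, -41, -7] -> largest is -7
  Remaining [-16, -41] -> largest is -16
  Remaining [-41] -> largest is -41
Collecting the picks in order gives the descending list.
Final answer: [33, 22, -7, -16, -41]


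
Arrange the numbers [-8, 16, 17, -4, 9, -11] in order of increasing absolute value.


Compute absolute values:
  |-8| = 8
  |16| = 16
  |17| = 17
  |-4| = 4
  |9| = 9
  |-11| = 11
Absolute values in increasing order: 4 < 8 < 9 < 11 < 16 < 17
Listing the original numbers in that order gives the answer.
Final answer: [-4, -8, 9, -11, 16, 17]


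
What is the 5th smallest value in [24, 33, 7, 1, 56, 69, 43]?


Sort ascending: [1, 7, 24, 33, 43, 56, 69]
The 5th element (1-indexed) is at index 4.
Value = 43
Final answer: 43


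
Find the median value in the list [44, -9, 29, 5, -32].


First, sort the list: [-32, -9, 5, 29, 44]
The list has 5 elements (odd count).
The middle index is 2 (0-based), and the element there is 5.
Final answer: 5


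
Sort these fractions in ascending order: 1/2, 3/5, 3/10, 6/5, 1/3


Convert to decimal for comparison:
  1/2 = 0.5
  3/5 = 0.6
  3/10 = 0.3
  6/5 = 1.2
  1/3 = 0.3333
Decimals in increasing order: 0.3 < 0.3333 < 0.5 < 0.6 < 1.2
Writing each back as its fraction gives the sorted order.
Final answer: 3/10, 1/3, 1/2, 3/5, 6/5


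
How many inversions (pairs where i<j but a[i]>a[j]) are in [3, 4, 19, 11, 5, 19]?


For each element, count the later elements that are smaller than it:
  3 (index 0): smaller elements after it = [] -> 0
  4 (index 1): smaller elements after it = [] -> 0
  19 (index 2): smaller elements after it = [11, 5] -> 2
  11 (index 3): smaller elements after it = [5] -> 1
  5 (index 4): smaller elements after it = [] -> 0
Total inversions = 0 + 0 + 2 + 1 + 0 = 3
Final answer: 3


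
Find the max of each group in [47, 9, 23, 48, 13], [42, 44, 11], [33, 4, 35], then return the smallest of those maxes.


Find max of each group:
  Group 1: [47, 9, 23, 48, 13] -> max = 48
  Group 2: [42, 44, 11] -> max = 44
  Group 3: [33, 4, 35] -> max = 35
Maxes: [48, 44, 35]
Minimum of maxes = 35
Final answer: 35


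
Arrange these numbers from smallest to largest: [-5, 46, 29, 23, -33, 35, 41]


Original list: [-5, 46, 29, 23, -33, 35, 41]
Repeatedly take the smallest remaining element:
  Remaining [-5, 46, 29, 23, -33, 35, 41] -> smallest is -33
  Remaining [-5, 46, 29, 23, 35, 41] -> smallest is -5
  Remaining [46, 29, 23, 35, 41] -> smallest is 23
  Remaining [46, 29, 35, 41] -> smallest is 29
  Remaining [46, 35, 41] -> smallest is 35
  Remaining [46, 41] -> smallest is 41
  Remaining [46] -> smallest is 46
Collecting the picks in order gives the sorted list.
Final answer: [-33, -5, 23, 29, 35, 41, 46]


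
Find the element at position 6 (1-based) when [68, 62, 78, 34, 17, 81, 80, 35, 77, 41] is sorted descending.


Sort descending: [81, 80, 78, 77, 68, 62, 41, 35, 34, 17]
The 6th element (1-indexed) is at index 5.
Value = 62
Final answer: 62


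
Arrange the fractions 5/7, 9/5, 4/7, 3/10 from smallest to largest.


Convert to decimal for comparison:
  5/7 = 0.7143
  9/5 = 1.8
  4/7 = 0.5714
  3/10 = 0.3
Decimals in increasing order: 0.3 < 0.5714 < 0.7143 < 1.8
Writing each back as its fraction gives the sorted order.
Final answer: 3/10, 4/7, 5/7, 9/5


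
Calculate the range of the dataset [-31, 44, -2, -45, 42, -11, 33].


Maximum value: 44
Minimum value: -45
Range = 44 - (-45) = 89
Final answer: 89


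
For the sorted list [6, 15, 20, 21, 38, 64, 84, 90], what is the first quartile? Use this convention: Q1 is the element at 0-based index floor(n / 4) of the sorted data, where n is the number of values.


The list has n = 8 elements.
Q1 index = floor(8 / 4) = floor(2) = 2
Counting from index 0 in the sorted data, the element at index 2 is 20.
Final answer: 20


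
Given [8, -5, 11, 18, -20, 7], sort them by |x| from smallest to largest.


Compute absolute values:
  |8| = 8
  |-5| = 5
  |11| = 11
  |18| = 18
  |-20| = 20
  |7| = 7
Absolute values in increasing order: 5 < 7 < 8 < 11 < 18 < 20
Listing the original numbers in that order gives the answer.
Final answer: [-5, 7, 8, 11, 18, -20]


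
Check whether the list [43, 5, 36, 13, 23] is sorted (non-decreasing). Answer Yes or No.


Check consecutive pairs:
  43 <= 5? False
  5 <= 36? True
  36 <= 13? False
  13 <= 23? True
2 consecutive pair(s) are out of order, so the list is not sorted.
Final answer: No
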